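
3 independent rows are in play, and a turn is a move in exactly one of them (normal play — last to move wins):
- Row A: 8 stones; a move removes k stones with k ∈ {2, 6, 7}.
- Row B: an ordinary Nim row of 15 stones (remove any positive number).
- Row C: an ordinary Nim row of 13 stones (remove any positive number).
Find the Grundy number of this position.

0

Grundy values for row A (subtraction set {2, 6, 7}):
k:     0  1  2  3  4  5  6  7  8
g(k):  0  0  1  1  0  0  1  1  2
So g(8) = 2.
Row B is a plain Nim row of size 15, so its Grundy value is 15.
Row C is a plain Nim row of size 13, so its Grundy value is 13.
By the Sprague-Grundy theorem, the Grundy value of a sum of independent games is the XOR of the component values.
Combined value = 2 XOR 15 XOR 13 = 0.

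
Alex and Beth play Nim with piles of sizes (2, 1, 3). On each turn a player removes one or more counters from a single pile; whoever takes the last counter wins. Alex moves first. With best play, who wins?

Nim-sum: 2 ^ 1 ^ 3 = 0.
The nim-sum is 0, so this is a P-position: the player to move is in a losing position under optimal play; Alex is about to move from it and so loses — Beth wins.

Beth wins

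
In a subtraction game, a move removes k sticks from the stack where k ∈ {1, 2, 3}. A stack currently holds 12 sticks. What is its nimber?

Compute g(0), g(1), … for moves {1, 2, 3}:
k:     0  1  2  3  4  5  6  7  8  9 10 11 12
g(k):  0  1  2  3  0  1  2  3  0  1  2  3  0
So g(12) = 0.

0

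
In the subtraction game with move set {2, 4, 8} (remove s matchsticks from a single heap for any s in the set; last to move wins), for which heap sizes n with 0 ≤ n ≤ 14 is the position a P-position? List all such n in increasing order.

0, 1, 6, 7, 12, 13

Grundy values for subtraction set {2, 4, 8}:
g(0) = mex{} = 0
g(1) = mex{} = 0
g(2) = mex{0} = 1
g(3) = mex{0} = 1
g(4) = mex{0,1} = 2
g(5) = mex{0,1} = 2
g(6) = mex{1,2} = 0
g(7) = mex{1,2} = 0
g(8) = mex{0,2} = 1
g(9) = mex{0,2} = 1
g(10) = mex{0,1} = 2
g(11) = mex{0,1} = 2
g(12) = mex{1,2} = 0
g(13) = mex{1,2} = 0
g(14) = mex{0,2} = 1
The P-positions (g = 0) in 0..14 are 0, 1, 6, 7, 12, 13.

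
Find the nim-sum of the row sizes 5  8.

13

Bitwise XOR of the heap sizes:
  0101  (5)
  1000  (8)
  ----
  1101  (13)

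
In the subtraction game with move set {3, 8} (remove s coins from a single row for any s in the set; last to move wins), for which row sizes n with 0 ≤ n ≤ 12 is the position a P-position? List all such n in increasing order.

Grundy values for subtraction set {3, 8}:
g(0) = mex{} = 0
g(1) = mex{} = 0
g(2) = mex{} = 0
g(3) = mex{0} = 1
g(4) = mex{0} = 1
g(5) = mex{0} = 1
g(6) = mex{1} = 0
g(7) = mex{1} = 0
g(8) = mex{0,1} = 2
g(9) = mex{0} = 1
g(10) = mex{0} = 1
g(11) = mex{1,2} = 0
g(12) = mex{1} = 0
The P-positions (g = 0) in 0..12 are 0, 1, 2, 6, 7, 11, 12.

0, 1, 2, 6, 7, 11, 12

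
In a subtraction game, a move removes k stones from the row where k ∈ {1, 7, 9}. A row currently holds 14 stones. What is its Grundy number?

0

Compute g(0), g(1), … for moves {1, 7, 9}:
k:     0  1  2  3  4  5  6  7  8  9 10 11 12 13 14
g(k):  0  1  0  1  0  1  0  1  0  1  0  1  0  1  0
So g(14) = 0.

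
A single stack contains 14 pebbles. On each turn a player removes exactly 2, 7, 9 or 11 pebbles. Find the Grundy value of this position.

3

Grundy values for subtraction set {2, 7, 9, 11}:
g(0) = mex{} = 0
g(1) = mex{} = 0
g(2) = mex{0} = 1
g(3) = mex{0} = 1
g(4) = mex{1} = 0
g(5) = mex{1} = 0
g(6) = mex{0} = 1
g(7) = mex{0} = 1
g(8) = mex{0,1} = 2
g(9) = mex{0,1} = 2
g(10) = mex{0,1,2} = 3
g(11) = mex{0,1,2} = 3
g(12) = mex{0,1,3} = 2
g(13) = mex{0,1,3} = 2
g(14) = mex{0,1,2} = 3
So g(14) = 3.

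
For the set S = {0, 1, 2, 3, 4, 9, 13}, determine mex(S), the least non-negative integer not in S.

5

The values 0, 1, 2, 3, 4 are all present; 5 is the first non-negative integer missing from the set.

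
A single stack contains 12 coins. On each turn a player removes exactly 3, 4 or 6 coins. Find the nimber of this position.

Compute g(0), g(1), … for moves {3, 4, 6}:
g(0) = mex{} = 0
g(1) = mex{} = 0
g(2) = mex{} = 0
g(3) = mex{0} = 1
g(4) = mex{0} = 1
g(5) = mex{0} = 1
g(6) = mex{0,1} = 2
g(7) = mex{0,1} = 2
g(8) = mex{0,1} = 2
g(9) = mex{1,2} = 0
g(10) = mex{1,2} = 0
g(11) = mex{1,2} = 0
g(12) = mex{0,2} = 1
So g(12) = 1.

1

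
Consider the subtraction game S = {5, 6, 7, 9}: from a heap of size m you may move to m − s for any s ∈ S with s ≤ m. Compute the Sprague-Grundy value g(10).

2

Compute g(0), g(1), … for moves {5, 6, 7, 9}:
k:     0  1  2  3  4  5  6  7  8  9 10
g(k):  0  0  0  0  0  1  1  1  1  1  2
So g(10) = 2.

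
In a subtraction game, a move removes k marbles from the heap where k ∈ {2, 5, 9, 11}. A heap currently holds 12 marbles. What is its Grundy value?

Build the Grundy sequence with g(k) = mex{g(k−s) : s ∈ {2, 5, 9, 11}, s ≤ k}:
k:     0  1  2  3  4  5  6  7  8  9 10 11 12
g(k):  0  0  1  1  0  2  1  0  0  1  1  2  2
So g(12) = 2.

2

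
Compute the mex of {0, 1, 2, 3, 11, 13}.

4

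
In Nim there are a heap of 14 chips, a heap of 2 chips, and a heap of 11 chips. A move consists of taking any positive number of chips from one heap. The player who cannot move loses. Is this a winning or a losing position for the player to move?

Compute the nim-sum pairwise:
14 ⊕ 2 = 12
12 ⊕ 11 = 7
The nim-sum is 7 ≠ 0, so this is an N-position: the player to move can win.

Winning position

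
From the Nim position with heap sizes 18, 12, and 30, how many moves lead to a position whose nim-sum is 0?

Write each in binary and XOR column by column:
  10010  (18)
  01100  (12)
  11110  (30)
  -----
  00000  (0)
The nim-sum is already 0, so every move leaves a nonzero nim-sum — there are no winning moves.

0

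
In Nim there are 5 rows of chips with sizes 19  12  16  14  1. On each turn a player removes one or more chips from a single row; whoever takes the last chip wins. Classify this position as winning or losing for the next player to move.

Nim-sum: 19 XOR 12 XOR 16 XOR 14 XOR 1 = 0.
The nim-sum is 0, so this is a P-position: the player to move is in a losing position under optimal play.

Losing position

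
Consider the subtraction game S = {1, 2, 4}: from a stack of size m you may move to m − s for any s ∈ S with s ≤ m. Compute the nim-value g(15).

0

Compute g(0), g(1), … for moves {1, 2, 4}:
k:     0  1  2  3  4  5  6  7  8  9 10 11 12 13 14 15
g(k):  0  1  2  0  1  2  0  1  2  0  1  2  0  1  2  0
So g(15) = 0.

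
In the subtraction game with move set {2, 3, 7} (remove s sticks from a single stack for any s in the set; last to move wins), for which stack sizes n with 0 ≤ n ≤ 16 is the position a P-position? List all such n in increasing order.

0, 1, 5, 6, 10, 11, 15, 16

Build the Grundy sequence with g(k) = mex{g(k−s) : s ∈ {2, 3, 7}, s ≤ k}:
k:     0  1  2  3  4  5  6  7  8  9 10 11 12 13 14 15 16
g(k):  0  0  1  1  2  0  0  1  1  2  0  0  1  1  2  0  0
The P-positions (g = 0) in 0..16 are 0, 1, 5, 6, 10, 11, 15, 16.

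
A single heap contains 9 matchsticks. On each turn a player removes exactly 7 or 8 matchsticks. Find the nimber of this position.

Grundy values for subtraction set {7, 8}:
g(0) = mex{} = 0
g(1) = mex{} = 0
g(2) = mex{} = 0
g(3) = mex{} = 0
g(4) = mex{} = 0
g(5) = mex{} = 0
g(6) = mex{} = 0
g(7) = mex{0} = 1
g(8) = mex{0} = 1
g(9) = mex{0} = 1
So g(9) = 1.

1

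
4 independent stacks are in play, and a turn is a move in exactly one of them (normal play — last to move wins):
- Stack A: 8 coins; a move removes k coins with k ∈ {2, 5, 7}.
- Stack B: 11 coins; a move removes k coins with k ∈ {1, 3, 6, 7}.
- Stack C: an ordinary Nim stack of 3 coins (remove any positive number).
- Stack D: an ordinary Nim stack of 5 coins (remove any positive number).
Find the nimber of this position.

For stack A, compute g(0), g(1), … with moves {2, 5, 7}:
k:     0  1  2  3  4  5  6  7  8
g(k):  0  0  1  1  0  2  1  3  2
So g(8) = 2.
Grundy values for stack B (subtraction set {1, 3, 6, 7}):
k:     0  1  2  3  4  5  6  7  8  9 10 11
g(k):  0  1  0  1  0  1  2  3  2  3  2  3
So g(11) = 3.
Stack C is a plain Nim stack of size 3, so its Grundy value is 3.
Stack D is a plain Nim stack of size 5, so its Grundy value is 5.
The value of a disjunctive sum is the nim-sum of the parts.
Combined value = 2 XOR 3 XOR 3 XOR 5 = 7.

7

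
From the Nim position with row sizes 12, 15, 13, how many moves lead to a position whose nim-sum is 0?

3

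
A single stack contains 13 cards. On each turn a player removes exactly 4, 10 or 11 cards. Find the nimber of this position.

1

Build the Grundy sequence with g(k) = mex{g(k−s) : s ∈ {4, 10, 11}, s ≤ k}:
g(0) = mex{} = 0
g(1) = mex{} = 0
g(2) = mex{} = 0
g(3) = mex{} = 0
g(4) = mex{0} = 1
g(5) = mex{0} = 1
g(6) = mex{0} = 1
g(7) = mex{0} = 1
g(8) = mex{1} = 0
g(9) = mex{1} = 0
g(10) = mex{0,1} = 2
g(11) = mex{0,1} = 2
g(12) = mex{0} = 1
g(13) = mex{0} = 1
So g(13) = 1.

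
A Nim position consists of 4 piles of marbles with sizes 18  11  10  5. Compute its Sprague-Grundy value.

22

Nim-sum: 18 XOR 11 XOR 10 XOR 5 = 22.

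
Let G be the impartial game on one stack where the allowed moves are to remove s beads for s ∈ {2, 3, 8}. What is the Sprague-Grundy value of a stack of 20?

0

Compute g(0), g(1), … for moves {2, 3, 8}:
k:     0  1  2  3  4  5  6  7  8  9 10 11 12 13 14 15 16 17 18 19 20
g(k):  0  0  1  1  2  0  0  1  1  2  0  0  1  1  2  0  0  1  1  2  0
So g(20) = 0.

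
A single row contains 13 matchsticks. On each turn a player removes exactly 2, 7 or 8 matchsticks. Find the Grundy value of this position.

2

Grundy values for subtraction set {2, 7, 8}:
g(0) = mex{} = 0
g(1) = mex{} = 0
g(2) = mex{0} = 1
g(3) = mex{0} = 1
g(4) = mex{1} = 0
g(5) = mex{1} = 0
g(6) = mex{0} = 1
g(7) = mex{0} = 1
g(8) = mex{0,1} = 2
g(9) = mex{0,1} = 2
g(10) = mex{1,2} = 0
g(11) = mex{0,1,2} = 3
g(12) = mex{0} = 1
g(13) = mex{0,1,3} = 2
So g(13) = 2.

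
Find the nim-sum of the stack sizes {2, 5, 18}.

21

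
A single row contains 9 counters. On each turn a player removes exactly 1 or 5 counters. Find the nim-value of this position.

1

Build the Grundy sequence with g(k) = mex{g(k−s) : s ∈ {1, 5}, s ≤ k}:
k:     0  1  2  3  4  5  6  7  8  9
g(k):  0  1  0  1  0  1  0  1  0  1
So g(9) = 1.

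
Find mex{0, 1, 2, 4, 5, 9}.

The values 0, 1, 2 are all present; 3 is the first non-negative integer missing from the set.

3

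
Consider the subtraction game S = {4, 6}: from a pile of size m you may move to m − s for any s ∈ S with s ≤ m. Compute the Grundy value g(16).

Grundy values for subtraction set {4, 6}:
k:     0  1  2  3  4  5  6  7  8  9 10 11 12 13 14 15 16
g(k):  0  0  0  0  1  1  1  1  2  2  0  0  0  0  1  1  1
So g(16) = 1.

1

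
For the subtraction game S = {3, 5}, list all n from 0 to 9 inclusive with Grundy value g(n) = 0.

Grundy values for subtraction set {3, 5}:
k:     0  1  2  3  4  5  6  7  8  9
g(k):  0  0  0  1  1  1  2  2  0  0
The P-positions (g = 0) in 0..9 are 0, 1, 2, 8, 9.

0, 1, 2, 8, 9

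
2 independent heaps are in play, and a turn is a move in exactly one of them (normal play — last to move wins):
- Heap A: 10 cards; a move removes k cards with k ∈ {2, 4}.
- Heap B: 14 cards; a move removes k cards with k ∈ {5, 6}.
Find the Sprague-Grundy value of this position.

Build the Grundy sequence for heap A with g(k) = mex{g(k−s) : s ∈ {2, 4}, s ≤ k}:
g(0) = mex{} = 0
g(1) = mex{} = 0
g(2) = mex{0} = 1
g(3) = mex{0} = 1
g(4) = mex{0,1} = 2
g(5) = mex{0,1} = 2
g(6) = mex{1,2} = 0
g(7) = mex{1,2} = 0
g(8) = mex{0,2} = 1
g(9) = mex{0,2} = 1
g(10) = mex{0,1} = 2
So g(10) = 2.
Build the Grundy sequence for heap B with g(k) = mex{g(k−s) : s ∈ {5, 6}, s ≤ k}:
k:     0  1  2  3  4  5  6  7  8  9 10 11 12 13 14
g(k):  0  0  0  0  0  1  1  1  1  1  2  0  0  0  0
So g(14) = 0.
By the Sprague-Grundy theorem, the Grundy value of a sum of independent games is the XOR of the component values.
Combined value = 2 ⊕ 0 = 2.

2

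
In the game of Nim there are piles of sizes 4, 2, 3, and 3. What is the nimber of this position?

Compute the nim-sum pairwise:
4 ^ 2 = 6
6 ^ 3 = 5
5 ^ 3 = 6

6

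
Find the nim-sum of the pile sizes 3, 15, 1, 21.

24

Write each in binary and XOR column by column:
  00011  (3)
  01111  (15)
  00001  (1)
  10101  (21)
  -----
  11000  (24)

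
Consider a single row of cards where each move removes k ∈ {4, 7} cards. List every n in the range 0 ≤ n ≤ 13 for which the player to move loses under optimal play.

0, 1, 2, 3, 11, 12, 13

Build the Grundy sequence with g(k) = mex{g(k−s) : s ∈ {4, 7}, s ≤ k}:
g(0) = mex{} = 0
g(1) = mex{} = 0
g(2) = mex{} = 0
g(3) = mex{} = 0
g(4) = mex{0} = 1
g(5) = mex{0} = 1
g(6) = mex{0} = 1
g(7) = mex{0} = 1
g(8) = mex{0,1} = 2
g(9) = mex{0,1} = 2
g(10) = mex{0,1} = 2
g(11) = mex{1} = 0
g(12) = mex{1,2} = 0
g(13) = mex{1,2} = 0
The P-positions (g = 0) in 0..13 are 0, 1, 2, 3, 11, 12, 13.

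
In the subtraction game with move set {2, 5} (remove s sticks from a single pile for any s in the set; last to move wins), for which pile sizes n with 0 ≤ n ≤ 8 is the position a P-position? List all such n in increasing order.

0, 1, 4, 7, 8

Build the Grundy sequence with g(k) = mex{g(k−s) : s ∈ {2, 5}, s ≤ k}:
k:     0  1  2  3  4  5  6  7  8
g(k):  0  0  1  1  0  2  1  0  0
The P-positions (g = 0) in 0..8 are 0, 1, 4, 7, 8.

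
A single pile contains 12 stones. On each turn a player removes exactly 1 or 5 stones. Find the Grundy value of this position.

0

Compute g(0), g(1), … for moves {1, 5}:
k:     0  1  2  3  4  5  6  7  8  9 10 11 12
g(k):  0  1  0  1  0  1  0  1  0  1  0  1  0
So g(12) = 0.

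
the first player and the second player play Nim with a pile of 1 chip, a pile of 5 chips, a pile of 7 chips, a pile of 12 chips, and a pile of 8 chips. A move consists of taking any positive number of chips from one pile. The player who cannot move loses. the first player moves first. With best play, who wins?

the first player wins

Compute the nim-sum pairwise:
1 ^ 5 = 4
4 ^ 7 = 3
3 ^ 12 = 15
15 ^ 8 = 7
The nim-sum is 7 ≠ 0, so this is an N-position: the player to move can win; the first player has a winning move.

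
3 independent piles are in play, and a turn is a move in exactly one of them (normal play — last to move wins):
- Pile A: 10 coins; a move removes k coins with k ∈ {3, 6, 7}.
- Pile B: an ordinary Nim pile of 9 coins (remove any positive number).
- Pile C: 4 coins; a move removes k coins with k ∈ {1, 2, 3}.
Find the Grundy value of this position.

9

Grundy values for pile A (subtraction set {3, 6, 7}):
k:     0  1  2  3  4  5  6  7  8  9 10
g(k):  0  0  0  1  1  1  2  2  2  3  0
So g(10) = 0.
Pile B is a plain Nim pile of size 9, so its Grundy value is 9.
For pile C, compute g(0), g(1), … with moves {1, 2, 3}:
k:     0  1  2  3  4
g(k):  0  1  2  3  0
So g(4) = 0.
The value of a disjunctive sum is the nim-sum of the parts.
Combined value = 0 ⊕ 9 ⊕ 0 = 9.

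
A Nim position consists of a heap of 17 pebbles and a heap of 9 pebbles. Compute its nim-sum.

Bitwise XOR of the heap sizes:
  10001  (17)
  01001  (9)
  -----
  11000  (24)

24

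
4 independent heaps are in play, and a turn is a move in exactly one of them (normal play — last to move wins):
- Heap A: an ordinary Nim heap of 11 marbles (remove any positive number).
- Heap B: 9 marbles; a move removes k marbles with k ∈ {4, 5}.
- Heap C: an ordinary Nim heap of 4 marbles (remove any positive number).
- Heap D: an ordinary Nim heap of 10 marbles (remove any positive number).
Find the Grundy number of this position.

Heap A is a plain Nim heap of size 11, so its Grundy value is 11.
For heap B, compute g(0), g(1), … with moves {4, 5}:
g(0) = mex{} = 0
g(1) = mex{} = 0
g(2) = mex{} = 0
g(3) = mex{} = 0
g(4) = mex{0} = 1
g(5) = mex{0} = 1
g(6) = mex{0} = 1
g(7) = mex{0} = 1
g(8) = mex{0,1} = 2
g(9) = mex{1} = 0
So g(9) = 0.
Heap C is a plain Nim heap of size 4, so its Grundy value is 4.
Heap D is a plain Nim heap of size 10, so its Grundy value is 10.
By the Sprague-Grundy theorem, the Grundy value of a sum of independent games is the XOR of the component values.
Combined value = 11 XOR 0 XOR 4 XOR 10 = 5.

5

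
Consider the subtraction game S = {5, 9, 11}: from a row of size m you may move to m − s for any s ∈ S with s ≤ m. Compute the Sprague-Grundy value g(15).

3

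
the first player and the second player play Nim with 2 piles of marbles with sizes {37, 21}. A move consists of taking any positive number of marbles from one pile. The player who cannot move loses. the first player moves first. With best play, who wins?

the first player wins

Compute the nim-sum pairwise:
37 XOR 21 = 48
The nim-sum is 48 ≠ 0, so this is an N-position: the player to move can win; the first player has a winning move.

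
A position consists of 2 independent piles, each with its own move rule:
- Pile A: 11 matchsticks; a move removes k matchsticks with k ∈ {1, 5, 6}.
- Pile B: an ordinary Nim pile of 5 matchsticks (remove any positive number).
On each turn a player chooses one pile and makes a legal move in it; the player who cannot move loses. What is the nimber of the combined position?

5

Build the Grundy sequence for pile A with g(k) = mex{g(k−s) : s ∈ {1, 5, 6}, s ≤ k}:
g(0) = mex{} = 0
g(1) = mex{0} = 1
g(2) = mex{1} = 0
g(3) = mex{0} = 1
g(4) = mex{1} = 0
g(5) = mex{0} = 1
g(6) = mex{0,1} = 2
g(7) = mex{0,1,2} = 3
g(8) = mex{0,1,3} = 2
g(9) = mex{0,1,2} = 3
g(10) = mex{0,1,3} = 2
g(11) = mex{1,2} = 0
So g(11) = 0.
Pile B is a plain Nim pile of size 5, so its Grundy value is 5.
The value of a disjunctive sum is the nim-sum of the parts.
Combined value = 0 XOR 5 = 5.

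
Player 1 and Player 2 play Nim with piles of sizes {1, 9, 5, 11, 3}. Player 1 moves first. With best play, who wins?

Player 1 wins

Bitwise XOR of the heap sizes:
  0001  (1)
  1001  (9)
  0101  (5)
  1011  (11)
  0011  (3)
  ----
  0101  (5)
The nim-sum is 5 ≠ 0, so this is an N-position: the player to move can win; Player 1 has a winning move.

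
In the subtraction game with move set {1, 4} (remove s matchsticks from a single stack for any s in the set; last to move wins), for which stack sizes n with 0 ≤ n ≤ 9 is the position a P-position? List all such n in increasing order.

Compute g(0), g(1), … for moves {1, 4}:
g(0) = mex{} = 0
g(1) = mex{0} = 1
g(2) = mex{1} = 0
g(3) = mex{0} = 1
g(4) = mex{0,1} = 2
g(5) = mex{1,2} = 0
g(6) = mex{0} = 1
g(7) = mex{1} = 0
g(8) = mex{0,2} = 1
g(9) = mex{0,1} = 2
The P-positions (g = 0) in 0..9 are 0, 2, 5, 7.

0, 2, 5, 7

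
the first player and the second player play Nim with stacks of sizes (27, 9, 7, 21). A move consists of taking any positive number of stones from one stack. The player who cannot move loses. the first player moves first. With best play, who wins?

In binary:
  11011  (27)
  01001  (9)
  00111  (7)
  10101  (21)
  -----
  00000  (0)
The nim-sum is 0, so this is a P-position: the player to move is in a losing position under optimal play; the first player is about to move from it and so loses — the second player wins.

the second player wins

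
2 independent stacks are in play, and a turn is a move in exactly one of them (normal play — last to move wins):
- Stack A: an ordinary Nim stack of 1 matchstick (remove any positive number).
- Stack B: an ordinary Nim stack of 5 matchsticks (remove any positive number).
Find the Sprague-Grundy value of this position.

Stack A is a plain Nim stack of size 1, so its Grundy value is 1.
Stack B is a plain Nim stack of size 5, so its Grundy value is 5.
By the Sprague-Grundy theorem, the Grundy value of a sum of independent games is the XOR of the component values.
Combined value = 1 ⊕ 5 = 4.

4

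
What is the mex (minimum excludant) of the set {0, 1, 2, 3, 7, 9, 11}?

4

The values 0, 1, 2, 3 are all present; 4 is the first non-negative integer missing from the set.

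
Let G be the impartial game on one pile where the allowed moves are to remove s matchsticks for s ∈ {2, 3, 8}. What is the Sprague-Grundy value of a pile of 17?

1

Grundy values for subtraction set {2, 3, 8}:
k:     0  1  2  3  4  5  6  7  8  9 10 11 12 13 14 15 16 17
g(k):  0  0  1  1  2  0  0  1  1  2  0  0  1  1  2  0  0  1
So g(17) = 1.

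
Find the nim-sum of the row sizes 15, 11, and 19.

23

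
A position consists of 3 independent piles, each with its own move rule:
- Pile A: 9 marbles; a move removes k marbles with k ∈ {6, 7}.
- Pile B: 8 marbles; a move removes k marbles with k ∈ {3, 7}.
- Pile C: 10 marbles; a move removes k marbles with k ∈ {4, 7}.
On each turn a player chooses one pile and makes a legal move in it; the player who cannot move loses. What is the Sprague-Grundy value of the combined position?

1

Build the Grundy sequence for pile A with g(k) = mex{g(k−s) : s ∈ {6, 7}, s ≤ k}:
k:     0  1  2  3  4  5  6  7  8  9
g(k):  0  0  0  0  0  0  1  1  1  1
So g(9) = 1.
Build the Grundy sequence for pile B with g(k) = mex{g(k−s) : s ∈ {3, 7}, s ≤ k}:
g(0) = mex{} = 0
g(1) = mex{} = 0
g(2) = mex{} = 0
g(3) = mex{0} = 1
g(4) = mex{0} = 1
g(5) = mex{0} = 1
g(6) = mex{1} = 0
g(7) = mex{0,1} = 2
g(8) = mex{0,1} = 2
So g(8) = 2.
Grundy values for pile C (subtraction set {4, 7}):
g(0) = mex{} = 0
g(1) = mex{} = 0
g(2) = mex{} = 0
g(3) = mex{} = 0
g(4) = mex{0} = 1
g(5) = mex{0} = 1
g(6) = mex{0} = 1
g(7) = mex{0} = 1
g(8) = mex{0,1} = 2
g(9) = mex{0,1} = 2
g(10) = mex{0,1} = 2
So g(10) = 2.
The value of a disjunctive sum is the nim-sum of the parts.
Combined value = 1 ⊕ 2 ⊕ 2 = 1.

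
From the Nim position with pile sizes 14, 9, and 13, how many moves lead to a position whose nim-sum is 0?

Compute the nim-sum pairwise:
14 ⊕ 9 = 7
7 ⊕ 13 = 10
The overall nim-sum is X = 10. A pile of size p has a winning move iff p XOR X < p (reduce it to p XOR X).
  14: 14 XOR 10 = 4 < 14 — winning move (to 4).
  9: 9 XOR 10 = 3 < 9 — winning move (to 3).
  13: 13 XOR 10 = 7 < 13 — winning move (to 7).
That gives 3 winning moves.

3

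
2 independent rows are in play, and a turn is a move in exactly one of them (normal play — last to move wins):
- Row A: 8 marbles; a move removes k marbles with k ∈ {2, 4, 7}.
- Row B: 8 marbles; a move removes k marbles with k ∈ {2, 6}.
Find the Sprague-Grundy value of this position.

1

Grundy values for row A (subtraction set {2, 4, 7}):
k:     0  1  2  3  4  5  6  7  8
g(k):  0  0  1  1  2  2  0  3  1
So g(8) = 1.
For row B, compute g(0), g(1), … with moves {2, 6}:
g(0) = mex{} = 0
g(1) = mex{} = 0
g(2) = mex{0} = 1
g(3) = mex{0} = 1
g(4) = mex{1} = 0
g(5) = mex{1} = 0
g(6) = mex{0} = 1
g(7) = mex{0} = 1
g(8) = mex{1} = 0
So g(8) = 0.
The value of a disjunctive sum is the nim-sum of the parts.
Combined value = 1 XOR 0 = 1.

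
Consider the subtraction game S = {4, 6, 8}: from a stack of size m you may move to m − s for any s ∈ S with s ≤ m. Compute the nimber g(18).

Build the Grundy sequence with g(k) = mex{g(k−s) : s ∈ {4, 6, 8}, s ≤ k}:
k:     0  1  2  3  4  5  6  7  8  9 10 11 12 13 14 15 16 17 18
g(k):  0  0  0  0  1  1  1  1  2  2  2  2  0  0  0  0  1  1  1
So g(18) = 1.

1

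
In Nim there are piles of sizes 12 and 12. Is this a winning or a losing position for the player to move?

Compute the nim-sum pairwise:
12 ⊕ 12 = 0
The nim-sum is 0, so this is a P-position: the player to move is in a losing position under optimal play.

Losing position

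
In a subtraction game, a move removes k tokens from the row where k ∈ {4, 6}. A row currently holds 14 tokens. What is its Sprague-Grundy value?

1

Grundy values for subtraction set {4, 6}:
k:     0  1  2  3  4  5  6  7  8  9 10 11 12 13 14
g(k):  0  0  0  0  1  1  1  1  2  2  0  0  0  0  1
So g(14) = 1.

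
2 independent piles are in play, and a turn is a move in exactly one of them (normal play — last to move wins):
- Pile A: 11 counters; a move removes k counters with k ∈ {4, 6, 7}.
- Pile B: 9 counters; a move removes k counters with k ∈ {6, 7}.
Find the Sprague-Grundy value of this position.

Build the Grundy sequence for pile A with g(k) = mex{g(k−s) : s ∈ {4, 6, 7}, s ≤ k}:
g(0) = mex{} = 0
g(1) = mex{} = 0
g(2) = mex{} = 0
g(3) = mex{} = 0
g(4) = mex{0} = 1
g(5) = mex{0} = 1
g(6) = mex{0} = 1
g(7) = mex{0} = 1
g(8) = mex{0,1} = 2
g(9) = mex{0,1} = 2
g(10) = mex{0,1} = 2
g(11) = mex{1} = 0
So g(11) = 0.
Grundy values for pile B (subtraction set {6, 7}):
k:     0  1  2  3  4  5  6  7  8  9
g(k):  0  0  0  0  0  0  1  1  1  1
So g(9) = 1.
The value of a disjunctive sum is the nim-sum of the parts.
Combined value = 0 XOR 1 = 1.

1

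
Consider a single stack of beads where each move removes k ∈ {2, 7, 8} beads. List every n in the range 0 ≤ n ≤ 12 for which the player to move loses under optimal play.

Build the Grundy sequence with g(k) = mex{g(k−s) : s ∈ {2, 7, 8}, s ≤ k}:
g(0) = mex{} = 0
g(1) = mex{} = 0
g(2) = mex{0} = 1
g(3) = mex{0} = 1
g(4) = mex{1} = 0
g(5) = mex{1} = 0
g(6) = mex{0} = 1
g(7) = mex{0} = 1
g(8) = mex{0,1} = 2
g(9) = mex{0,1} = 2
g(10) = mex{1,2} = 0
g(11) = mex{0,1,2} = 3
g(12) = mex{0} = 1
The P-positions (g = 0) in 0..12 are 0, 1, 4, 5, 10.

0, 1, 4, 5, 10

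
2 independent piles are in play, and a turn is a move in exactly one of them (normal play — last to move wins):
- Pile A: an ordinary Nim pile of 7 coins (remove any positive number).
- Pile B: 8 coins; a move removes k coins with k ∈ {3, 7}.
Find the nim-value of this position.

Pile A is a plain Nim pile of size 7, so its Grundy value is 7.
For pile B, compute g(0), g(1), … with moves {3, 7}:
k:     0  1  2  3  4  5  6  7  8
g(k):  0  0  0  1  1  1  0  2  2
So g(8) = 2.
The value of a disjunctive sum is the nim-sum of the parts.
Combined value = 7 ⊕ 2 = 5.

5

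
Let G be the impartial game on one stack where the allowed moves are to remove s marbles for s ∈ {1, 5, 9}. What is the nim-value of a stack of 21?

Compute g(0), g(1), … for moves {1, 5, 9}:
k:     0  1  2  3  4  5  6  7  8  9 10 11 12 13 14 15 16 17 18 19 20 21
g(k):  0  1  0  1  0  1  0  1  0  1  0  1  0  1  0  1  0  1  0  1  0  1
So g(21) = 1.

1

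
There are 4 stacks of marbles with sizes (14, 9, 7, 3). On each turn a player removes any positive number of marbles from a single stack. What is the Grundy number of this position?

Compute the nim-sum pairwise:
14 XOR 9 = 7
7 XOR 7 = 0
0 XOR 3 = 3

3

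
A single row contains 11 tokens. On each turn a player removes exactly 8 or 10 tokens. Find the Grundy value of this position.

1

Compute g(0), g(1), … for moves {8, 10}:
k:     0  1  2  3  4  5  6  7  8  9 10 11
g(k):  0  0  0  0  0  0  0  0  1  1  1  1
So g(11) = 1.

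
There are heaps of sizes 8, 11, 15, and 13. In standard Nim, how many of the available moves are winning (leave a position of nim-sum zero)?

Bitwise XOR of the heap sizes:
  1000  (8)
  1011  (11)
  1111  (15)
  1101  (13)
  ----
  0001  (1)
The overall nim-sum is X = 1. A heap of size p has a winning move iff p XOR X < p (reduce it to p XOR X).
  8: 8 XOR 1 = 9 ≥ 8 — no move.
  11: 11 XOR 1 = 10 < 11 — winning move (to 10).
  15: 15 XOR 1 = 14 < 15 — winning move (to 14).
  13: 13 XOR 1 = 12 < 13 — winning move (to 12).
That gives 3 winning moves.

3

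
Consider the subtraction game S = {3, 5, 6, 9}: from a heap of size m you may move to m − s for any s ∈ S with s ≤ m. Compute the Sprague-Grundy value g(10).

3

Grundy values for subtraction set {3, 5, 6, 9}:
g(0) = mex{} = 0
g(1) = mex{} = 0
g(2) = mex{} = 0
g(3) = mex{0} = 1
g(4) = mex{0} = 1
g(5) = mex{0} = 1
g(6) = mex{0,1} = 2
g(7) = mex{0,1} = 2
g(8) = mex{0,1} = 2
g(9) = mex{0,1,2} = 3
g(10) = mex{0,1,2} = 3
So g(10) = 3.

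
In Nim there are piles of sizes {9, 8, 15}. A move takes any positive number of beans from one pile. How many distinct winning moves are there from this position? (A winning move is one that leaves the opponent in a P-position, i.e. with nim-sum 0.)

Compute the nim-sum pairwise:
9 ⊕ 8 = 1
1 ⊕ 15 = 14
The overall nim-sum is X = 14. A pile of size p has a winning move iff p XOR X < p (reduce it to p XOR X).
  9: 9 XOR 14 = 7 < 9 — winning move (to 7).
  8: 8 XOR 14 = 6 < 8 — winning move (to 6).
  15: 15 XOR 14 = 1 < 15 — winning move (to 1).
That gives 3 winning moves.

3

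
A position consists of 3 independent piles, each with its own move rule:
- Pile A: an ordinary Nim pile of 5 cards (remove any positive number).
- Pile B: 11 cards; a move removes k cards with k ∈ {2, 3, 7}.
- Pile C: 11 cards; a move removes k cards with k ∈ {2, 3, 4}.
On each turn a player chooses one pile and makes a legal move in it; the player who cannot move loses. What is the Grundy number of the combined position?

Pile A is a plain Nim pile of size 5, so its Grundy value is 5.
For pile B, compute g(0), g(1), … with moves {2, 3, 7}:
k:     0  1  2  3  4  5  6  7  8  9 10 11
g(k):  0  0  1  1  2  0  0  1  1  2  0  0
So g(11) = 0.
Grundy values for pile C (subtraction set {2, 3, 4}):
k:     0  1  2  3  4  5  6  7  8  9 10 11
g(k):  0  0  1  1  2  2  0  0  1  1  2  2
So g(11) = 2.
The value of a disjunctive sum is the nim-sum of the parts.
Combined value = 5 ⊕ 0 ⊕ 2 = 7.

7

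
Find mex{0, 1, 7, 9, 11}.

The values 0, 1 are all present; 2 is the first non-negative integer missing from the set.

2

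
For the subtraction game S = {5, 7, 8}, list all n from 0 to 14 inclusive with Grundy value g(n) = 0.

0, 1, 2, 3, 4, 13, 14

Build the Grundy sequence with g(k) = mex{g(k−s) : s ∈ {5, 7, 8}, s ≤ k}:
g(0) = mex{} = 0
g(1) = mex{} = 0
g(2) = mex{} = 0
g(3) = mex{} = 0
g(4) = mex{} = 0
g(5) = mex{0} = 1
g(6) = mex{0} = 1
g(7) = mex{0} = 1
g(8) = mex{0} = 1
g(9) = mex{0} = 1
g(10) = mex{0,1} = 2
g(11) = mex{0,1} = 2
g(12) = mex{0,1} = 2
g(13) = mex{1} = 0
g(14) = mex{1} = 0
The P-positions (g = 0) in 0..14 are 0, 1, 2, 3, 4, 13, 14.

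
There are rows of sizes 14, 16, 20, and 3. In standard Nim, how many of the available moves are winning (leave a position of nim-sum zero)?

1

Write each in binary and XOR column by column:
  01110  (14)
  10000  (16)
  10100  (20)
  00011  (3)
  -----
  01001  (9)
The overall nim-sum is X = 9. A row of size p has a winning move iff p XOR X < p (reduce it to p XOR X).
  14: 14 XOR 9 = 7 < 14 — winning move (to 7).
  16: 16 XOR 9 = 25 ≥ 16 — no move.
  20: 20 XOR 9 = 29 ≥ 20 — no move.
  3: 3 XOR 9 = 10 ≥ 3 — no move.
That gives 1 winning move.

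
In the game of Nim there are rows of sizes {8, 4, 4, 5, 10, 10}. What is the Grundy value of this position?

13

In binary:
  1000  (8)
  0100  (4)
  0100  (4)
  0101  (5)
  1010  (10)
  1010  (10)
  ----
  1101  (13)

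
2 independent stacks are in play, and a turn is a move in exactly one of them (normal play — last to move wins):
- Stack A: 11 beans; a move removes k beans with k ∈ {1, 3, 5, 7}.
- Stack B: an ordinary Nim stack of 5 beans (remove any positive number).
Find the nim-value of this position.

Grundy values for stack A (subtraction set {1, 3, 5, 7}):
g(0) = mex{} = 0
g(1) = mex{0} = 1
g(2) = mex{1} = 0
g(3) = mex{0} = 1
g(4) = mex{1} = 0
g(5) = mex{0} = 1
g(6) = mex{1} = 0
g(7) = mex{0} = 1
g(8) = mex{1} = 0
g(9) = mex{0} = 1
g(10) = mex{1} = 0
g(11) = mex{0} = 1
So g(11) = 1.
Stack B is a plain Nim stack of size 5, so its Grundy value is 5.
By the Sprague-Grundy theorem, the Grundy value of a sum of independent games is the XOR of the component values.
Combined value = 1 XOR 5 = 4.

4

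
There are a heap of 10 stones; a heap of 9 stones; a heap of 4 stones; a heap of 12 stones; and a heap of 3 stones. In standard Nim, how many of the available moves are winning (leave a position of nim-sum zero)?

3

Write each in binary and XOR column by column:
  1010  (10)
  1001  (9)
  0100  (4)
  1100  (12)
  0011  (3)
  ----
  1000  (8)
The overall nim-sum is X = 8. A heap of size p has a winning move iff p XOR X < p (reduce it to p XOR X).
  10: 10 XOR 8 = 2 < 10 — winning move (to 2).
  9: 9 XOR 8 = 1 < 9 — winning move (to 1).
  4: 4 XOR 8 = 12 ≥ 4 — no move.
  12: 12 XOR 8 = 4 < 12 — winning move (to 4).
  3: 3 XOR 8 = 11 ≥ 3 — no move.
That gives 3 winning moves.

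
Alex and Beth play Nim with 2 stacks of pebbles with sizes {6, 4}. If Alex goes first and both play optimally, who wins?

Alex wins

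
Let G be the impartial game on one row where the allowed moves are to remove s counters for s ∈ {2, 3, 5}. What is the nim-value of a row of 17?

1

Build the Grundy sequence with g(k) = mex{g(k−s) : s ∈ {2, 3, 5}, s ≤ k}:
k:     0  1  2  3  4  5  6  7  8  9 10 11 12 13 14 15 16 17
g(k):  0  0  1  1  2  2  3  0  0  1  1  2  2  3  0  0  1  1
So g(17) = 1.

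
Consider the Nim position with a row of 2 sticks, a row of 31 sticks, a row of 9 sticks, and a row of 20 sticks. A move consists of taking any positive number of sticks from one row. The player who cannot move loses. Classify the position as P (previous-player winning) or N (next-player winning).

P-position

Nim-sum: 2 ^ 31 ^ 9 ^ 20 = 0.
The nim-sum is 0, so this is a P-position: the player to move is in a losing position under optimal play.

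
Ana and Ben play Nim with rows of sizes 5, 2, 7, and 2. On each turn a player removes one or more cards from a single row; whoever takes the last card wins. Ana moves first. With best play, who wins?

Nim-sum: 5 XOR 2 XOR 7 XOR 2 = 2.
The nim-sum is 2 ≠ 0, so this is an N-position: the player to move can win; Ana has a winning move.

Ana wins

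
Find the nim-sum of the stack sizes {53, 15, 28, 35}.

Compute the nim-sum pairwise:
53 XOR 15 = 58
58 XOR 28 = 38
38 XOR 35 = 5

5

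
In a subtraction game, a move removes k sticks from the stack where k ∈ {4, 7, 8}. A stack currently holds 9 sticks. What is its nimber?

Build the Grundy sequence with g(k) = mex{g(k−s) : s ∈ {4, 7, 8}, s ≤ k}:
g(0) = mex{} = 0
g(1) = mex{} = 0
g(2) = mex{} = 0
g(3) = mex{} = 0
g(4) = mex{0} = 1
g(5) = mex{0} = 1
g(6) = mex{0} = 1
g(7) = mex{0} = 1
g(8) = mex{0,1} = 2
g(9) = mex{0,1} = 2
So g(9) = 2.

2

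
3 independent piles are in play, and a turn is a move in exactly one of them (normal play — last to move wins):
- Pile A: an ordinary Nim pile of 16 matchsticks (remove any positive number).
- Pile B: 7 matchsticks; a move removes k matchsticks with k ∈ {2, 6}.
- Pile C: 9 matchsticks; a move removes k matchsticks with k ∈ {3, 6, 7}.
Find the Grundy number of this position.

18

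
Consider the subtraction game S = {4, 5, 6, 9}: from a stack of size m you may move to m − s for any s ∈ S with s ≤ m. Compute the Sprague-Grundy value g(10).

2

Compute g(0), g(1), … for moves {4, 5, 6, 9}:
g(0) = mex{} = 0
g(1) = mex{} = 0
g(2) = mex{} = 0
g(3) = mex{} = 0
g(4) = mex{0} = 1
g(5) = mex{0} = 1
g(6) = mex{0} = 1
g(7) = mex{0} = 1
g(8) = mex{0,1} = 2
g(9) = mex{0,1} = 2
g(10) = mex{0,1} = 2
So g(10) = 2.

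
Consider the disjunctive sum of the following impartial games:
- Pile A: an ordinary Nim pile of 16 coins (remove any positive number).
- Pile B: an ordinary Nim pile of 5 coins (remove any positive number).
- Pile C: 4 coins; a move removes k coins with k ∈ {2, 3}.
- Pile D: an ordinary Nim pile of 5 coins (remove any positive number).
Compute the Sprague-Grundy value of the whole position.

18

Pile A is a plain Nim pile of size 16, so its Grundy value is 16.
Pile B is a plain Nim pile of size 5, so its Grundy value is 5.
Build the Grundy sequence for pile C with g(k) = mex{g(k−s) : s ∈ {2, 3}, s ≤ k}:
g(0) = mex{} = 0
g(1) = mex{} = 0
g(2) = mex{0} = 1
g(3) = mex{0} = 1
g(4) = mex{0,1} = 2
So g(4) = 2.
Pile D is a plain Nim pile of size 5, so its Grundy value is 5.
By the Sprague-Grundy theorem, the Grundy value of a sum of independent games is the XOR of the component values.
Combined value = 16 ⊕ 5 ⊕ 2 ⊕ 5 = 18.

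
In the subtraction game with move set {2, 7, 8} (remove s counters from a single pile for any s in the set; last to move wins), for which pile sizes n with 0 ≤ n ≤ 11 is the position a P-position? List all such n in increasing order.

Grundy values for subtraction set {2, 7, 8}:
g(0) = mex{} = 0
g(1) = mex{} = 0
g(2) = mex{0} = 1
g(3) = mex{0} = 1
g(4) = mex{1} = 0
g(5) = mex{1} = 0
g(6) = mex{0} = 1
g(7) = mex{0} = 1
g(8) = mex{0,1} = 2
g(9) = mex{0,1} = 2
g(10) = mex{1,2} = 0
g(11) = mex{0,1,2} = 3
The P-positions (g = 0) in 0..11 are 0, 1, 4, 5, 10.

0, 1, 4, 5, 10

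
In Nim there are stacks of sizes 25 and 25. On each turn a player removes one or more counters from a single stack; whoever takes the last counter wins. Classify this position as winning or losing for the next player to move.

Losing position

Write each in binary and XOR column by column:
  11001  (25)
  11001  (25)
  -----
  00000  (0)
The nim-sum is 0, so this is a P-position: the player to move is in a losing position under optimal play.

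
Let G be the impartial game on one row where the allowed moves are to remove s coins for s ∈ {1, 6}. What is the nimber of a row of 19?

1

Grundy values for subtraction set {1, 6}:
k:     0  1  2  3  4  5  6  7  8  9 10 11 12 13 14 15 16 17 18 19
g(k):  0  1  0  1  0  1  2  0  1  0  1  0  1  2  0  1  0  1  0  1
So g(19) = 1.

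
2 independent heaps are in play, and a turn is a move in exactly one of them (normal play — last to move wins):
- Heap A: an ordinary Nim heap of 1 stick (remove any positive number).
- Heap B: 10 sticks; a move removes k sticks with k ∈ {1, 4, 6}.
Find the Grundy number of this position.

1

Heap A is a plain Nim heap of size 1, so its Grundy value is 1.
For heap B, compute g(0), g(1), … with moves {1, 4, 6}:
k:     0  1  2  3  4  5  6  7  8  9 10
g(k):  0  1  0  1  2  0  1  0  1  2  0
So g(10) = 0.
By the Sprague-Grundy theorem, the Grundy value of a sum of independent games is the XOR of the component values.
Combined value = 1 XOR 0 = 1.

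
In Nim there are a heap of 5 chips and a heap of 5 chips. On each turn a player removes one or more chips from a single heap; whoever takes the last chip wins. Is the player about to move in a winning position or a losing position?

Losing position

Nim-sum: 5 ⊕ 5 = 0.
The nim-sum is 0, so this is a P-position: the player to move is in a losing position under optimal play.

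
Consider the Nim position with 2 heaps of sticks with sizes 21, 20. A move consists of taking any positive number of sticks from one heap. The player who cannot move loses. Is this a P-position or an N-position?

N-position

In binary:
  10101  (21)
  10100  (20)
  -----
  00001  (1)
The nim-sum is 1 ≠ 0, so this is an N-position: the player to move can win.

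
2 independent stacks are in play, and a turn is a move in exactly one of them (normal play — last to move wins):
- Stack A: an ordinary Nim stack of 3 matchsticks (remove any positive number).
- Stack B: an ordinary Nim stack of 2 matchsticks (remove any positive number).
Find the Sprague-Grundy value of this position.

Stack A is a plain Nim stack of size 3, so its Grundy value is 3.
Stack B is a plain Nim stack of size 2, so its Grundy value is 2.
By the Sprague-Grundy theorem, the Grundy value of a sum of independent games is the XOR of the component values.
Combined value = 3 ⊕ 2 = 1.

1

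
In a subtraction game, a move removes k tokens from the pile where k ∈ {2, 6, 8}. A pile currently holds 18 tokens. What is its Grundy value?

0

Compute g(0), g(1), … for moves {2, 6, 8}:
k:     0  1  2  3  4  5  6  7  8  9 10 11 12 13 14 15 16 17 18
g(k):  0  0  1  1  0  0  1  1  2  2  3  3  2  2  0  0  1  1  0
So g(18) = 0.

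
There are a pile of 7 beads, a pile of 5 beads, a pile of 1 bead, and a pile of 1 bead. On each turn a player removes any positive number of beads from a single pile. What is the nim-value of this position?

Nim-sum: 7 ⊕ 5 ⊕ 1 ⊕ 1 = 2.

2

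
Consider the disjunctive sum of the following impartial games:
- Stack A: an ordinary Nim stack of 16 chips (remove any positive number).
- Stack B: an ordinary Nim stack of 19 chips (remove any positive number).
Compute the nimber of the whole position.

Stack A is a plain Nim stack of size 16, so its Grundy value is 16.
Stack B is a plain Nim stack of size 19, so its Grundy value is 19.
The value of a disjunctive sum is the nim-sum of the parts.
Combined value = 16 ⊕ 19 = 3.

3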